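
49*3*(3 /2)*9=3969 /2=1984.50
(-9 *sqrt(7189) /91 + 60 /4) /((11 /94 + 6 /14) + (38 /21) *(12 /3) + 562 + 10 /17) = 71910 /2734363-43146 *sqrt(7189) /248827033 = 0.01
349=349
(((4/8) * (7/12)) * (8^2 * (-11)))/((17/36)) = -7392/17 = -434.82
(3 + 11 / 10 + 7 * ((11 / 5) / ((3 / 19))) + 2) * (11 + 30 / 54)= 161668 / 135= 1197.54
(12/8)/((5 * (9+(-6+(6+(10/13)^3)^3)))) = 31813498119/28842267346870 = 0.00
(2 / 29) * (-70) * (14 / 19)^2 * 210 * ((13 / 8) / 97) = -9363900 / 1015493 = -9.22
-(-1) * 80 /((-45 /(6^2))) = -64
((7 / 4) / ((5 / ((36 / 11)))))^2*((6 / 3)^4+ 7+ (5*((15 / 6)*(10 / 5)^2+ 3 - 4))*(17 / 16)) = 408807 / 4400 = 92.91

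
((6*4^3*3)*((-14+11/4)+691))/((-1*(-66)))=130512/11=11864.73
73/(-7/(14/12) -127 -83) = -73/216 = -0.34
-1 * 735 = -735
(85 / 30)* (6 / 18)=17 / 18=0.94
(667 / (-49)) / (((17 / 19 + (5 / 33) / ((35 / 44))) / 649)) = -24674331 / 3031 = -8140.66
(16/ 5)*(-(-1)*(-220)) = -704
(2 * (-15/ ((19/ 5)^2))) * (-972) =729000/ 361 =2019.39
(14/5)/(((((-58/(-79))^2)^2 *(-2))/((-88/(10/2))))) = 2999156237/35364050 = 84.81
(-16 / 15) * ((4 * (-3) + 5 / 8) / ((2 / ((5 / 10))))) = 91 / 30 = 3.03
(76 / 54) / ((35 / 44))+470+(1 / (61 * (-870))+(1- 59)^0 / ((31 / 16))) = 48950357923 / 103645710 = 472.29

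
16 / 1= 16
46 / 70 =23 / 35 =0.66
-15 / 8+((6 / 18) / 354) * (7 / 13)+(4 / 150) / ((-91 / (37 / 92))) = -416682121 / 222276600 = -1.87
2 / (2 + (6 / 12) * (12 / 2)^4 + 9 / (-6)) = 4 / 1297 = 0.00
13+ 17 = 30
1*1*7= 7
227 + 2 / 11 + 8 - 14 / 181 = 468093 / 1991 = 235.10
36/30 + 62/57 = 652/285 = 2.29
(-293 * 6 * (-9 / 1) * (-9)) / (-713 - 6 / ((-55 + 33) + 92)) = 2491965 / 12479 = 199.69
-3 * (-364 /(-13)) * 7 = -588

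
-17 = -17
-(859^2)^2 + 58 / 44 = -11978304143513 / 22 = -544468370159.68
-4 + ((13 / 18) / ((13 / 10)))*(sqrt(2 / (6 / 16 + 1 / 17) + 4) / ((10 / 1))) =-4 + sqrt(7493) / 531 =-3.84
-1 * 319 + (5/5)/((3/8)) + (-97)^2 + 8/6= 9094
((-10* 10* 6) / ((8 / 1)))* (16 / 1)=-1200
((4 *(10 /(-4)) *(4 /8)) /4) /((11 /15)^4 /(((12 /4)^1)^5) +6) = -61509375 /295303564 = -0.21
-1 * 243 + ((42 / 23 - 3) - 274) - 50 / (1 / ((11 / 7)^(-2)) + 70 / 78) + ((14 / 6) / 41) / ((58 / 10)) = -140676433892 / 263925897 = -533.01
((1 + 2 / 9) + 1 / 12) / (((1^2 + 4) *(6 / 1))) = 47 / 1080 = 0.04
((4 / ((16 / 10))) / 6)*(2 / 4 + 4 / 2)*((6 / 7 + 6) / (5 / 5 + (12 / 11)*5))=550 / 497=1.11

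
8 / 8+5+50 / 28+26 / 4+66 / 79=8362 / 553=15.12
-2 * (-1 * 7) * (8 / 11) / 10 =1.02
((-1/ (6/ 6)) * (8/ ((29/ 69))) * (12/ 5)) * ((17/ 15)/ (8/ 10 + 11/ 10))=-75072/ 2755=-27.25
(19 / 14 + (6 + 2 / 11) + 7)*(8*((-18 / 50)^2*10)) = 1450872 / 9625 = 150.74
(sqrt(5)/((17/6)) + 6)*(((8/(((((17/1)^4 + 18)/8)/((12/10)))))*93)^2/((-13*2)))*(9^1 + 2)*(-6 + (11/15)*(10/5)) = 56115265536*sqrt(5)/11340492346625 + 953959514112/11340492346625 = 0.10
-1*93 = -93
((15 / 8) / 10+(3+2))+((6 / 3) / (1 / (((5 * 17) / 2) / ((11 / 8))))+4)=12497 / 176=71.01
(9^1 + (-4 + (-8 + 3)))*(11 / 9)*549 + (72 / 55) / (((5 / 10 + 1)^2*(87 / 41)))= 1312 / 4785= 0.27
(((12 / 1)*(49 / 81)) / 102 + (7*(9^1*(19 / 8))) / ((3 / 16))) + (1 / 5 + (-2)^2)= 5523637 / 6885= 802.27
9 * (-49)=-441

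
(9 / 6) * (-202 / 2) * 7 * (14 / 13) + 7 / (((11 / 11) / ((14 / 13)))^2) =-191639 / 169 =-1133.96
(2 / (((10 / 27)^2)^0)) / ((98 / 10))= 10 / 49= 0.20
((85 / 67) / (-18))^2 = 0.00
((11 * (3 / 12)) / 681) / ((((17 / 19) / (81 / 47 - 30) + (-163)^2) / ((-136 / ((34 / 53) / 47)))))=-230634217 / 152292715540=-0.00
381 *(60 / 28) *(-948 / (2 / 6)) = -16253460 / 7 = -2321922.86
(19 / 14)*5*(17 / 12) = 1615 / 168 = 9.61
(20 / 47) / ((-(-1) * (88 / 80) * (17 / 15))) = 3000 / 8789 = 0.34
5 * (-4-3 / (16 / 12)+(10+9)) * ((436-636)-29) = -14598.75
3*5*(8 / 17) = 120 / 17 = 7.06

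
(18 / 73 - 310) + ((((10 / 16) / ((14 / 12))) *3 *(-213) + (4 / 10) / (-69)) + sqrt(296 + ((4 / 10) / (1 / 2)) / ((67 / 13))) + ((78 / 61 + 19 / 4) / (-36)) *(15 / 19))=-2132223720763 / 3269214480 + 2 *sqrt(8309005) / 335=-635.00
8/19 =0.42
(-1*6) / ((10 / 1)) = -0.60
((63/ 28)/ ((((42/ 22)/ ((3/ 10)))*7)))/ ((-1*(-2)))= 99/ 3920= 0.03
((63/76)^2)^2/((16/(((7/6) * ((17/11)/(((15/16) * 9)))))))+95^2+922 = 9947.01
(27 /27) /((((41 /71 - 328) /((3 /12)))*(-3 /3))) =71 /92988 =0.00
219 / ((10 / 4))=438 / 5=87.60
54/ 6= 9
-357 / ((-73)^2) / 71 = -357 / 378359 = -0.00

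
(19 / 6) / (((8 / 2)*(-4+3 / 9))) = -19 / 88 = -0.22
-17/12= -1.42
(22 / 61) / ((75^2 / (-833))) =-18326 / 343125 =-0.05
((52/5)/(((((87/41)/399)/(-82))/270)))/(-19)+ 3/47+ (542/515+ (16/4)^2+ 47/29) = 1599563592066/701945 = 2278759.15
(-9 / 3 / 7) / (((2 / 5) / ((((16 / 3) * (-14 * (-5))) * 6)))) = -2400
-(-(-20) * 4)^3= -512000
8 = 8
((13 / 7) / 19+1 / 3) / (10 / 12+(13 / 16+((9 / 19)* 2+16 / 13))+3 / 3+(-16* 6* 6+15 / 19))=-35776 / 47337521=-0.00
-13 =-13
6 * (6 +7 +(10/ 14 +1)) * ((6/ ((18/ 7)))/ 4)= 51.50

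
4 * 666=2664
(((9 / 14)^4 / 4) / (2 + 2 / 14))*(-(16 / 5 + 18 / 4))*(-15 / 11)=6561 / 31360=0.21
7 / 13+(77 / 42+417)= 32711 / 78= 419.37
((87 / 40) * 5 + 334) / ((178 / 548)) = 4247 / 4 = 1061.75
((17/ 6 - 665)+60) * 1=-3613/ 6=-602.17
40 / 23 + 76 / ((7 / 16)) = 28248 / 161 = 175.45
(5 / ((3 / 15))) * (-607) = -15175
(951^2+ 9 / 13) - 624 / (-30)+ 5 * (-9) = 58784537 / 65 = 904377.49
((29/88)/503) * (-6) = -87/22132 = -0.00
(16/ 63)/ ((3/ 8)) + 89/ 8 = 11.80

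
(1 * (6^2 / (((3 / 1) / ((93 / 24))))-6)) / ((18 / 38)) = 171 / 2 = 85.50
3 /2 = 1.50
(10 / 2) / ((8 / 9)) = 45 / 8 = 5.62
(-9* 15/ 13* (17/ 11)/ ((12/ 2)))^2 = 585225/ 81796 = 7.15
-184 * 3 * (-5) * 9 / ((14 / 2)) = 24840 / 7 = 3548.57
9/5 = 1.80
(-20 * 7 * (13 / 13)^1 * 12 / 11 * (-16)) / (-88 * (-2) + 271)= 8960 / 1639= 5.47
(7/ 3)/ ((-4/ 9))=-21/ 4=-5.25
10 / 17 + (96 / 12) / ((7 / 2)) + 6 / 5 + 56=35744 / 595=60.07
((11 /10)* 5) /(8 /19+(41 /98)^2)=1003618 /108771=9.23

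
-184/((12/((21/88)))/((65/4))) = -10465/176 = -59.46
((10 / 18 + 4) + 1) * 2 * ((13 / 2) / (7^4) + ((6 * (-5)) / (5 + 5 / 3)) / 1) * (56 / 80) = -107980 / 3087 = -34.98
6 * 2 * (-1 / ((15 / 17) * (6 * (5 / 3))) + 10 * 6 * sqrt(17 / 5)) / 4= -17 / 50 + 36 * sqrt(85)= 331.56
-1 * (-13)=13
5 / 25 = 1 / 5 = 0.20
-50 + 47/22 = -1053/22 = -47.86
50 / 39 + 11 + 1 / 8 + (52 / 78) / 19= 73757 / 5928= 12.44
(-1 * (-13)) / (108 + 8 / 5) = 65 / 548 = 0.12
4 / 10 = 2 / 5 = 0.40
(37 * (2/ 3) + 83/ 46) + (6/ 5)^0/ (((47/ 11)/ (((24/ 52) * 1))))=2241091/ 84318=26.58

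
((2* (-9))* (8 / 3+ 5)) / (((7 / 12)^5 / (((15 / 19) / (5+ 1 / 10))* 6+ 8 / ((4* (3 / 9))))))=-76850270208 / 5428661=-14156.40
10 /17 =0.59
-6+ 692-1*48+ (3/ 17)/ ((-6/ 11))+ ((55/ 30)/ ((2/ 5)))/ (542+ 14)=72328751/ 113424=637.68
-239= -239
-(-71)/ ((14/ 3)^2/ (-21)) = -1917/ 28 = -68.46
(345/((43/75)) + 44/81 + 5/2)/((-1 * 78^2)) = -324073/3260088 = -0.10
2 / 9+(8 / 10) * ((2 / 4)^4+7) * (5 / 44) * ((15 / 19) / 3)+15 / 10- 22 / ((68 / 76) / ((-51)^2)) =-63952.11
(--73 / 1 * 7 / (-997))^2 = 261121 / 994009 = 0.26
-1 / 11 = -0.09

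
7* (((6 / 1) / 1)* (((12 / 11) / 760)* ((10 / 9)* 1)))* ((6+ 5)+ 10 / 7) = 174 / 209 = 0.83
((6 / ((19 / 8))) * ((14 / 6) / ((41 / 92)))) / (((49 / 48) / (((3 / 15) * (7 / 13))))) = 1.40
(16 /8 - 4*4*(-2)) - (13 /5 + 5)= 132 /5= 26.40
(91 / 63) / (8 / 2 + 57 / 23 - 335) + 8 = 8.00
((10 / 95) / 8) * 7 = 7 / 76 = 0.09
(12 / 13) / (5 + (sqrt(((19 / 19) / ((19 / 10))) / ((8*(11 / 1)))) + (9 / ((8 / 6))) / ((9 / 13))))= 0.06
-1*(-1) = 1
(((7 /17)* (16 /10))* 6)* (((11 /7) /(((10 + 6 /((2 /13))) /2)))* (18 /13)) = 0.35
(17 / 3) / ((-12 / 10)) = -85 / 18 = -4.72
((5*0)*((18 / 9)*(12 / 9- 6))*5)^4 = 0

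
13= 13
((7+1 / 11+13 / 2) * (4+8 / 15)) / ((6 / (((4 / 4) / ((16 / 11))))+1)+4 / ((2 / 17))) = 782 / 555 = 1.41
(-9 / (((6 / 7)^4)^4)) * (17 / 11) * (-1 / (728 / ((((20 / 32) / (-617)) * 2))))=-0.00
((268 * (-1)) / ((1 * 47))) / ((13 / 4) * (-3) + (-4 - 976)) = 1072 / 186073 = 0.01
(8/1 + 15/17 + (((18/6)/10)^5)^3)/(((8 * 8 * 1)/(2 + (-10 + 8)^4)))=1359000002195382771/544000000000000000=2.50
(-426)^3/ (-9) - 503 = 8589361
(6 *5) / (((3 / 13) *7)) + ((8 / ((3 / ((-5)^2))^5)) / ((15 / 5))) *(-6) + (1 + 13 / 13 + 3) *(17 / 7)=-1093697755 / 1701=-642973.40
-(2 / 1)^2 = -4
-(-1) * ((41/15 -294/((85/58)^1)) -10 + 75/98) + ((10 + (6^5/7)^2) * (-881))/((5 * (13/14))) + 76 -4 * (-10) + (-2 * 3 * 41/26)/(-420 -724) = -43512730494674663/185825640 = -234158916.36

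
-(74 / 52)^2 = -1369 / 676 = -2.03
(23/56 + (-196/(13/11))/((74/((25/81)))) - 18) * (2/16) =-39885785/17454528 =-2.29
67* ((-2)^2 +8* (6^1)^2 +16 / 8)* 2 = 39396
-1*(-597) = 597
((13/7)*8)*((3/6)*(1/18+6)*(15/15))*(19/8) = 26923/252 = 106.84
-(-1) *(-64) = -64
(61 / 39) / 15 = 61 / 585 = 0.10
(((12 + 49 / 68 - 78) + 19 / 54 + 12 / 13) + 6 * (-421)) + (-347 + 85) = -68071643 / 23868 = -2852.00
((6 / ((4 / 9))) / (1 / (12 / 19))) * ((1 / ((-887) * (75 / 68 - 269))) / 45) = 0.00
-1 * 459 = -459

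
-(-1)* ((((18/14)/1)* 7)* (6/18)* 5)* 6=90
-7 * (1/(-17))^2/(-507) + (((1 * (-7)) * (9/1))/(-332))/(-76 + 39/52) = -1293724/522940587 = -0.00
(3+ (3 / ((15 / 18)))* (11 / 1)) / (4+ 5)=4.73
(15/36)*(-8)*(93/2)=-155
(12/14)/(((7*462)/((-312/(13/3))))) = -72/3773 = -0.02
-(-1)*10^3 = 1000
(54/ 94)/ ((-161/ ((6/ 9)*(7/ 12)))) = -3/ 2162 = -0.00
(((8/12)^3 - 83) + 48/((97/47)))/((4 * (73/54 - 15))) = 1.09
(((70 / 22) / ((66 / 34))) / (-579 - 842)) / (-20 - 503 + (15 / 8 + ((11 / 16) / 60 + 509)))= 27200 / 285643127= 0.00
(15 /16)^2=225 /256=0.88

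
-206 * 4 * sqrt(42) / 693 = -7.71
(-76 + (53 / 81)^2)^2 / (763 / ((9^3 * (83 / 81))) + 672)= 20405086356107 / 2404623315843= 8.49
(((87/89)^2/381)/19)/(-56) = -2523/1070348888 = -0.00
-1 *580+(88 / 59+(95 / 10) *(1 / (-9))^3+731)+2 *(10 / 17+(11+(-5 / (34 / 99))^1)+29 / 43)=9299389301 / 62882082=147.89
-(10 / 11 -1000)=10990 / 11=999.09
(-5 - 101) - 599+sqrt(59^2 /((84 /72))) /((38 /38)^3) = -705+59 * sqrt(42) /7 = -650.38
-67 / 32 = -2.09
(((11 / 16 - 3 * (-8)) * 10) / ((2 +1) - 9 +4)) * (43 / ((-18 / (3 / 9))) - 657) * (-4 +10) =70153975 / 144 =487180.38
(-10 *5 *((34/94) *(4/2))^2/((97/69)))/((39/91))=-9305800/214273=-43.43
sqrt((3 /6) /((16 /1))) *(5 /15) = sqrt(2) /24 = 0.06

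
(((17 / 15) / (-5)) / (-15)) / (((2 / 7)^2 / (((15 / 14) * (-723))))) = -28679 / 200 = -143.40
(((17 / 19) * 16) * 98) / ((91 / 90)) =342720 / 247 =1387.53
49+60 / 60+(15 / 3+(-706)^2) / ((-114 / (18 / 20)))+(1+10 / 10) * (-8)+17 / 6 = -4443979 / 1140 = -3898.23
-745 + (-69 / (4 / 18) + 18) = -2075 / 2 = -1037.50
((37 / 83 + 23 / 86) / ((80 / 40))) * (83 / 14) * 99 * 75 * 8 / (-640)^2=1512027 / 4931584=0.31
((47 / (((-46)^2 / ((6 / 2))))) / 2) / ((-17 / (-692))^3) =2247.22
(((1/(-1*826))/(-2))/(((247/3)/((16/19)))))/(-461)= -12/893514349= -0.00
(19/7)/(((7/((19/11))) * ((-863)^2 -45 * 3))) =361/401357726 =0.00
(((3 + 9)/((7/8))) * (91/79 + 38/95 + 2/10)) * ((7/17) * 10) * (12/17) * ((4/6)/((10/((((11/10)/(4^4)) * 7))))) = 79926/570775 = 0.14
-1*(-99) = 99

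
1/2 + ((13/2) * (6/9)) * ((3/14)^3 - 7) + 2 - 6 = -278165/8232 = -33.79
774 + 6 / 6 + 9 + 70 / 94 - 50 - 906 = -8049 / 47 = -171.26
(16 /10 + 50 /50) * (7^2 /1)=637 /5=127.40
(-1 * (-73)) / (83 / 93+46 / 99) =224037 / 4165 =53.79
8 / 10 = 4 / 5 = 0.80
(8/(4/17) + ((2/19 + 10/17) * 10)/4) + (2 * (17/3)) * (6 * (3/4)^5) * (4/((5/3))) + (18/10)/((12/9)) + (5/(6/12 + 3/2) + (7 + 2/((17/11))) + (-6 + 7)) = 1810991/20672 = 87.61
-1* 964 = -964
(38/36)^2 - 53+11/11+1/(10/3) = -81949/1620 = -50.59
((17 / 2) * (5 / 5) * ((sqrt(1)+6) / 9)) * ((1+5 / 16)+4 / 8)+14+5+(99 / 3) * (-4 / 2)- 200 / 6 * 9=-96485 / 288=-335.02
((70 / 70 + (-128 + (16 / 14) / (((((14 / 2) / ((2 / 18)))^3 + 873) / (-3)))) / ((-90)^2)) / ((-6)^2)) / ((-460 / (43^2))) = -1078763584331 / 9816743160000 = -0.11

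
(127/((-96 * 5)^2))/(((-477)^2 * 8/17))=2159/419381452800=0.00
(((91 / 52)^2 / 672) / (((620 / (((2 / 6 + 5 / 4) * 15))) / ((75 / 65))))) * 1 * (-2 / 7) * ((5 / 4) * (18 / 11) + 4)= -0.00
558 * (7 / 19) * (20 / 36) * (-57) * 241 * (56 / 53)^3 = -275525698560 / 148877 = -1850693.52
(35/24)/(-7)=-5/24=-0.21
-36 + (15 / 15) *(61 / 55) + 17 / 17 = -33.89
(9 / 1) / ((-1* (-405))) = 1 / 45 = 0.02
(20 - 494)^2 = 224676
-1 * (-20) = 20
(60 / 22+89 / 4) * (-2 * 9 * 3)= -29673 / 22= -1348.77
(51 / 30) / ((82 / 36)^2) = 2754 / 8405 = 0.33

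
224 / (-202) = -112 / 101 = -1.11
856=856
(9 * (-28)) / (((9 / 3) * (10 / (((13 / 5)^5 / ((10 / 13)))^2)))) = -489259787572101 / 2441406250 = -200400.81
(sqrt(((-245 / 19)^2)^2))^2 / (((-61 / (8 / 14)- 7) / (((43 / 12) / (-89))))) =4426543625 / 452344191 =9.79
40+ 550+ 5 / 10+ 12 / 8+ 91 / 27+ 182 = 20989 / 27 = 777.37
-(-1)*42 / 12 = 7 / 2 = 3.50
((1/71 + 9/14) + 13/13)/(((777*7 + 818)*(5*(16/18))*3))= 4941/248778320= 0.00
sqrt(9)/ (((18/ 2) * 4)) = 1/ 12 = 0.08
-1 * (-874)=874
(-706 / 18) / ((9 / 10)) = -3530 / 81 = -43.58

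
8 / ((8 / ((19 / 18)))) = 19 / 18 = 1.06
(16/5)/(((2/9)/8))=576/5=115.20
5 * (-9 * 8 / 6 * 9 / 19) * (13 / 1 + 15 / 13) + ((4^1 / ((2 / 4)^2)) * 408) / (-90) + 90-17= -1488671 / 3705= -401.80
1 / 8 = 0.12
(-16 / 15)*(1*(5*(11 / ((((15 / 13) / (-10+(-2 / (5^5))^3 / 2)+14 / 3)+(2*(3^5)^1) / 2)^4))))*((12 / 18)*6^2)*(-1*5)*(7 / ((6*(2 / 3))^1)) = 3051998931518225626863076320469406915011328215079109120 / 930324351384005655554059987945555165142588771719207238255761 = 0.00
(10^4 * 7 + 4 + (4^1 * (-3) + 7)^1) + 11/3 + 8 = 210032/3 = 70010.67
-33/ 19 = -1.74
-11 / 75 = -0.15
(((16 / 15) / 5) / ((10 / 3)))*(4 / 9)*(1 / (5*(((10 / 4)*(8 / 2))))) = 16 / 28125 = 0.00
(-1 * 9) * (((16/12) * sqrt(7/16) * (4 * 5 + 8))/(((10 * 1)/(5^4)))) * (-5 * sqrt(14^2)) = 367500 * sqrt(7) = 972313.61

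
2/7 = 0.29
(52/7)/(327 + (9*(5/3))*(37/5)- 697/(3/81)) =-52/128667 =-0.00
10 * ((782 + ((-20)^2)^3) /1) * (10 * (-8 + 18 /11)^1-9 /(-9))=-440965387980 /11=-40087762543.64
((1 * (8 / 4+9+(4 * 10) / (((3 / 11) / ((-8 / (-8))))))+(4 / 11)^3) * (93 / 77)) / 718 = 2788915 / 10512238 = 0.27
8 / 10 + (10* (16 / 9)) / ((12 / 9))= 212 / 15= 14.13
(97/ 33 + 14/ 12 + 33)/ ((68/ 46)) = 56327/ 2244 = 25.10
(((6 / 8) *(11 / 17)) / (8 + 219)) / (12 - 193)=-33 / 2793916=-0.00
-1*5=-5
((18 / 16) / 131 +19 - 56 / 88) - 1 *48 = -341549 / 11528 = -29.63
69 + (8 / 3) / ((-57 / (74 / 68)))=68.95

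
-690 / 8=-86.25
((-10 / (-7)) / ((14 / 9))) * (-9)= -405 / 49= -8.27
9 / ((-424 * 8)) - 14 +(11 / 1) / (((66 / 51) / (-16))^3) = -8538173889 / 410432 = -20802.90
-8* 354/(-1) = 2832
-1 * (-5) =5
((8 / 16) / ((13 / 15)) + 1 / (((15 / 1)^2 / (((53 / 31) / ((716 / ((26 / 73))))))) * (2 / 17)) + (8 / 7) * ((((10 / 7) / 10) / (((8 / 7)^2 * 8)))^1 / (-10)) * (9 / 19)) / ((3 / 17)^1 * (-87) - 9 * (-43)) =28226729571499 / 18205669210809600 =0.00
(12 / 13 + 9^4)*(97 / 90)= 551639 / 78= 7072.29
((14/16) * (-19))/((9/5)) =-9.24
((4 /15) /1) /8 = 1 /30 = 0.03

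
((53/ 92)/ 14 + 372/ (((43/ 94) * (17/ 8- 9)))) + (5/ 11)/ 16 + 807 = 4196240901/ 6092240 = 688.78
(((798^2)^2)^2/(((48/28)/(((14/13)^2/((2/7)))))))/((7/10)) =556261875648146994348542.50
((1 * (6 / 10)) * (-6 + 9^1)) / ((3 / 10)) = 6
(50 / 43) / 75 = 2 / 129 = 0.02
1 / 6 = 0.17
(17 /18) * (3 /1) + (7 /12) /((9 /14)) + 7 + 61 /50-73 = -82403 /1350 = -61.04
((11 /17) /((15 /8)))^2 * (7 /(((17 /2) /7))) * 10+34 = 9034714 /221085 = 40.87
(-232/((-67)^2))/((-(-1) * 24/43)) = -1247/13467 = -0.09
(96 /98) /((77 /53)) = 2544 /3773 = 0.67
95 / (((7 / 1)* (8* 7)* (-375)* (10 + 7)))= -19 / 499800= -0.00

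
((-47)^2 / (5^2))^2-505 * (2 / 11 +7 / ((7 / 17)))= -5976634 / 6875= -869.33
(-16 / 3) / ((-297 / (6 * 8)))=256 / 297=0.86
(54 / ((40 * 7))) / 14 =27 / 1960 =0.01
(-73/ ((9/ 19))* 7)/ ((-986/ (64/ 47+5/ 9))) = 7873999/ 3753702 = 2.10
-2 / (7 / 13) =-26 / 7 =-3.71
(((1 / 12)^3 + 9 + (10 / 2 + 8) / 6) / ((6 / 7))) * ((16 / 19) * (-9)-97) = -268401973 / 196992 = -1362.50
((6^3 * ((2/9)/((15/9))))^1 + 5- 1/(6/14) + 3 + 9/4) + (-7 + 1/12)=149/5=29.80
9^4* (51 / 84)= 111537 / 28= 3983.46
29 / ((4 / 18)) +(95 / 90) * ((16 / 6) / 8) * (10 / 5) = 7085 / 54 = 131.20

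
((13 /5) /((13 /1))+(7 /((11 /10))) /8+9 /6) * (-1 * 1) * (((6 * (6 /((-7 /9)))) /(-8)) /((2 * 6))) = -1.20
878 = 878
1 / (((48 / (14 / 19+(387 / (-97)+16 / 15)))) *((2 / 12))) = -60437 / 221160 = -0.27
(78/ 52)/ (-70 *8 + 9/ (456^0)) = -3/ 1102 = -0.00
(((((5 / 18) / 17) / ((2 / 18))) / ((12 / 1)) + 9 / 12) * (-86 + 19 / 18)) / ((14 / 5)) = -2377595 / 102816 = -23.12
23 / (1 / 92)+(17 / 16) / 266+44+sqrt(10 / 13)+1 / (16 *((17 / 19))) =sqrt(130) / 13+156285663 / 72352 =2160.95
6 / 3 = 2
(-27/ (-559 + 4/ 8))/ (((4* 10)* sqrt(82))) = 27* sqrt(82)/ 1831880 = 0.00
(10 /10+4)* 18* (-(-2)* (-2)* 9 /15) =-216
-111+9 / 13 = -1434 / 13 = -110.31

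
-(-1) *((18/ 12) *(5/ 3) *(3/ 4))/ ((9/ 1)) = 5/ 24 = 0.21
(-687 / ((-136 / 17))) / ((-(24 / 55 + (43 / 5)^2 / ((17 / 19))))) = -3211725 / 3107848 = -1.03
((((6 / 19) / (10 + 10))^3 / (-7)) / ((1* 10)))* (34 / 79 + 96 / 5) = -104679 / 94825675000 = -0.00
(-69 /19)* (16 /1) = -1104 /19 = -58.11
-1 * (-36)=36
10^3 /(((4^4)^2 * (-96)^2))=125 /75497472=0.00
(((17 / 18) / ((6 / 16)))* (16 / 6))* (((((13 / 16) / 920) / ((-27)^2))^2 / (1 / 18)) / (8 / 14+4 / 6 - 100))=-1183 / 658524273753600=-0.00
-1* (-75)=75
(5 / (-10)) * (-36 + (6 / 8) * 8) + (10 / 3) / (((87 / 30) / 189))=6735 / 29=232.24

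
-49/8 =-6.12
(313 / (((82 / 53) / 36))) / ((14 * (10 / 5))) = 149301 / 574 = 260.11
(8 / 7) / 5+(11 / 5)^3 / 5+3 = 23442 / 4375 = 5.36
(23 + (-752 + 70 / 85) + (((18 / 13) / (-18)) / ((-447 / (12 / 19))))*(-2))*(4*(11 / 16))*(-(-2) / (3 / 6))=-5011429203 / 625651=-8009.94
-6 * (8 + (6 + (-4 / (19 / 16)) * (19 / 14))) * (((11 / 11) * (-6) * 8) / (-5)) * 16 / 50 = -152064 / 875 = -173.79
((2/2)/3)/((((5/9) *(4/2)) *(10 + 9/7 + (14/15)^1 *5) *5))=63/16750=0.00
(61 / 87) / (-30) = -61 / 2610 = -0.02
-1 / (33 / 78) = -26 / 11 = -2.36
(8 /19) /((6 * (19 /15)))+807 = 291347 /361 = 807.06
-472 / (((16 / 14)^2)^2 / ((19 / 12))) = -2691521 / 6144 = -438.07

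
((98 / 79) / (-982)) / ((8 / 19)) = -931 / 310312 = -0.00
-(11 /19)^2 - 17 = -6258 /361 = -17.34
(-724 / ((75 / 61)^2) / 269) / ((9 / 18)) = -5388008 / 1513125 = -3.56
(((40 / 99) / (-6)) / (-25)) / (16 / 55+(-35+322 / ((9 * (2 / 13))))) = 2 / 146901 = 0.00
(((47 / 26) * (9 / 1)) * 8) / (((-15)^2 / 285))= 10716 / 65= 164.86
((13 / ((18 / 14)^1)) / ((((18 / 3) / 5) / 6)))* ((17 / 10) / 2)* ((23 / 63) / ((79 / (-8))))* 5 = -50830 / 6399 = -7.94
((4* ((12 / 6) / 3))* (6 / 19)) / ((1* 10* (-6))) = -0.01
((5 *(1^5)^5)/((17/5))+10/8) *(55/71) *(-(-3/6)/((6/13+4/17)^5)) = 28684955454025/4472591712512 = 6.41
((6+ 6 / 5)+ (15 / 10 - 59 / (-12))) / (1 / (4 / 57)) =43 / 45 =0.96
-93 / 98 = -0.95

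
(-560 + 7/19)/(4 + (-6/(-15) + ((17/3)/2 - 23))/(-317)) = -14445690/104861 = -137.76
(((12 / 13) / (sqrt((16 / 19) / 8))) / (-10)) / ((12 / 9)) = -9 * sqrt(38) / 260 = -0.21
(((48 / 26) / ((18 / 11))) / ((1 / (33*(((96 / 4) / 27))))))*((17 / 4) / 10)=8228 / 585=14.06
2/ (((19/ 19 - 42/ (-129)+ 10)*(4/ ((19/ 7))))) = 817/ 6818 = 0.12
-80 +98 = 18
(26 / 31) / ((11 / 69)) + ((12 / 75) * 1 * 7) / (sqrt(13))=28 * sqrt(13) / 325 + 1794 / 341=5.57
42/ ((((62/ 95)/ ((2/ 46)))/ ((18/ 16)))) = 17955/ 5704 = 3.15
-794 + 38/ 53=-42044/ 53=-793.28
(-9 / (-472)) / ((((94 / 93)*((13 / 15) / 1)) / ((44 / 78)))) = 0.01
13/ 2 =6.50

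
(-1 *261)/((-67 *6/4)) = 174/67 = 2.60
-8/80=-1/10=-0.10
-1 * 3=-3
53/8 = 6.62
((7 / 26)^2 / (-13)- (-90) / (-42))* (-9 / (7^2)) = 1189467 / 3014284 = 0.39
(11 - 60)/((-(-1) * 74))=-49/74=-0.66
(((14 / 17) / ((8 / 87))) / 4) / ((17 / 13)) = 7917 / 4624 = 1.71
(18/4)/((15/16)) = 24/5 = 4.80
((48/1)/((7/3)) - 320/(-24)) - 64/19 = 12184/399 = 30.54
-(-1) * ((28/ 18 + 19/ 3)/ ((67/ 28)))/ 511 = 284/ 44019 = 0.01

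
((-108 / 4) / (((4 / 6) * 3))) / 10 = -27 / 20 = -1.35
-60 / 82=-30 / 41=-0.73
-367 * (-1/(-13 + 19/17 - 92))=-6239/1766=-3.53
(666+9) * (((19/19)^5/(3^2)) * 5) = 375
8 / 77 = 0.10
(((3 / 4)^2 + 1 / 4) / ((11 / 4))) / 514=13 / 22616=0.00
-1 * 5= -5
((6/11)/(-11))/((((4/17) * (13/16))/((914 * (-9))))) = 3356208/1573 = 2133.64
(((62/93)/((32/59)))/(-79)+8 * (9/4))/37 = 68197/140304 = 0.49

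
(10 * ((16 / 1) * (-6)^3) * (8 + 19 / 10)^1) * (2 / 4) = -171072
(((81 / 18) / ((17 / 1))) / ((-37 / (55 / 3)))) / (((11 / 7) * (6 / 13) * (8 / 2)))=-455 / 10064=-0.05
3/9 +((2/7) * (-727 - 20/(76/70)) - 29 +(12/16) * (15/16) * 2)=-240.24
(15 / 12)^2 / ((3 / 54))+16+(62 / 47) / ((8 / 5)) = 16901 / 376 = 44.95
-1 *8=-8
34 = 34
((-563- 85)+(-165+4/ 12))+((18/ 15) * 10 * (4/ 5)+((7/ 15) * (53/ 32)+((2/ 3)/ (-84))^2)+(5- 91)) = -564102023/ 635040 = -888.29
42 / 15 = 14 / 5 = 2.80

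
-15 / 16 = -0.94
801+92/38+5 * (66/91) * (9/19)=1392085/1729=805.14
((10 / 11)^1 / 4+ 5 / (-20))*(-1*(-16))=-4 / 11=-0.36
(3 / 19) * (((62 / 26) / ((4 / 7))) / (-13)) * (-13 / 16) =651 / 15808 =0.04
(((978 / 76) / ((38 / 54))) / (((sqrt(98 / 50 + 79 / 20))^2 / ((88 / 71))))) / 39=6454800 / 65640991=0.10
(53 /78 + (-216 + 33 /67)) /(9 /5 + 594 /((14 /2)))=-39294185 /15850458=-2.48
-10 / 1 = -10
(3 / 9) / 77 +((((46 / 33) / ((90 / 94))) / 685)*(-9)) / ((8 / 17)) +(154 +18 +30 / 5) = 17066717 / 95900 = 177.96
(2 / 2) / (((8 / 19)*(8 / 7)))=133 / 64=2.08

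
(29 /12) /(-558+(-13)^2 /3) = -0.00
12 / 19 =0.63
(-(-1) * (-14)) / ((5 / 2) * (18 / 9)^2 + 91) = -14 / 101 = -0.14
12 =12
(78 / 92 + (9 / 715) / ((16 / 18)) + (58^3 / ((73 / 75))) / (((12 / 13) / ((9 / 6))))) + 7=325751.36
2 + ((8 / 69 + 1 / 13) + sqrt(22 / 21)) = sqrt(462) / 21 + 1967 / 897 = 3.22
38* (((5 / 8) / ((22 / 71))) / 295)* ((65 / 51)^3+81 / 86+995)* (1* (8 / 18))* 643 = 9875696334297257 / 133268092452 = 74103.98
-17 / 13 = -1.31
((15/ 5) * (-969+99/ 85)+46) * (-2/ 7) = 816.43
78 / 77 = 1.01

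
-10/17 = -0.59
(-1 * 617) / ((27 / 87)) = -17893 / 9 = -1988.11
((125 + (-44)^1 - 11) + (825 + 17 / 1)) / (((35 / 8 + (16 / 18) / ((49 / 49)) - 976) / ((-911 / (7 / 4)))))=239279616 / 489251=489.07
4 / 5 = 0.80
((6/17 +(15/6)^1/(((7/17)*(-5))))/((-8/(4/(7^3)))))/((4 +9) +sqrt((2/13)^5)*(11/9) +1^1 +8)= 1233064053/21605056885720 - 62361*sqrt(26)/10802528442860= 0.00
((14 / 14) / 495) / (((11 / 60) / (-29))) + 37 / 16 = 11575 / 5808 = 1.99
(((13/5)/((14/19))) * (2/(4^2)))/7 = 247/3920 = 0.06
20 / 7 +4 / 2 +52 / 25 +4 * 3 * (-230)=-481786 / 175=-2753.06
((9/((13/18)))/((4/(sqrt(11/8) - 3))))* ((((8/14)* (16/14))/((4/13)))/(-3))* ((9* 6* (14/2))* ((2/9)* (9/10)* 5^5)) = 10935000/7 - 911250* sqrt(22)/7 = 951551.23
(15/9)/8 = 5/24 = 0.21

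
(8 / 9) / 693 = 8 / 6237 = 0.00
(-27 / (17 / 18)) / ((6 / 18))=-1458 / 17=-85.76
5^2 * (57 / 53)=1425 / 53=26.89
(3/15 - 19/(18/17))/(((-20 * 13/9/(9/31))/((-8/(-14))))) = 0.10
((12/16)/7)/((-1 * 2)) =-0.05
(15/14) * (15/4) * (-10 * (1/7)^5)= -1125/470596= -0.00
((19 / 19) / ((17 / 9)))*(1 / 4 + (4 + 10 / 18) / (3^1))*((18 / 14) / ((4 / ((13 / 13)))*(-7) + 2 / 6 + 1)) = -1719 / 38080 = -0.05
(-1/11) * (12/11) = -12/121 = -0.10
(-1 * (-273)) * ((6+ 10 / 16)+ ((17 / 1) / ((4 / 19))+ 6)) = 203931 / 8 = 25491.38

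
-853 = -853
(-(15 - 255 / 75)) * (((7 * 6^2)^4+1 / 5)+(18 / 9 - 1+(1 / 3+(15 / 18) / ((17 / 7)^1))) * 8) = -19881497085986 / 425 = -46779993143.50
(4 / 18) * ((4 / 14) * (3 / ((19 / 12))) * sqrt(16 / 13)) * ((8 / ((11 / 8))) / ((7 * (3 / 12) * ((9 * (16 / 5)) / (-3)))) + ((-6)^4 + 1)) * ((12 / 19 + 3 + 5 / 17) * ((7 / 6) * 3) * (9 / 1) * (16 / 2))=291686581248 * sqrt(13) / 6143137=171197.70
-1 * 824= -824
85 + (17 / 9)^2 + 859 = 76753 / 81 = 947.57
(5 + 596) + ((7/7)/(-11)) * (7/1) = 6604/11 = 600.36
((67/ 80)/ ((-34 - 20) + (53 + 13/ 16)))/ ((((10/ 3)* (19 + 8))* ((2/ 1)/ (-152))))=2546/ 675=3.77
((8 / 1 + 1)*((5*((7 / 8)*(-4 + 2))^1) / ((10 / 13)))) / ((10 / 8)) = -819 / 10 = -81.90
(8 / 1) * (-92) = -736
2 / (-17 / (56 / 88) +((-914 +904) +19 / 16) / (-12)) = -896 / 11639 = -0.08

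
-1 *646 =-646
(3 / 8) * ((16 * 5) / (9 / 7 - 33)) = -35 / 37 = -0.95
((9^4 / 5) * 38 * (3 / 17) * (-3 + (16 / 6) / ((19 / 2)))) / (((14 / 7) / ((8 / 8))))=-203391 / 17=-11964.18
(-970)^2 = 940900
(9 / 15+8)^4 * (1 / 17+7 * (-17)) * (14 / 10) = -910865.12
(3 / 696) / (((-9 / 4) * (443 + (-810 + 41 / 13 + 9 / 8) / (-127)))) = -6604 / 1549019079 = -0.00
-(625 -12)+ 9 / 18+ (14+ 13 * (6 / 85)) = -101589 / 170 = -597.58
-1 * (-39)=39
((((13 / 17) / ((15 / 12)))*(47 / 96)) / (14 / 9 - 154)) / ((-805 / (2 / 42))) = 611 / 5257229600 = 0.00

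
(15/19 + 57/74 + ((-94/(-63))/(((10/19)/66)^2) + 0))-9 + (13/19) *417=5841426959/246050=23740.81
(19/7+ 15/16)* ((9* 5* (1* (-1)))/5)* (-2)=3681/56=65.73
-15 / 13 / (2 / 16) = -120 / 13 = -9.23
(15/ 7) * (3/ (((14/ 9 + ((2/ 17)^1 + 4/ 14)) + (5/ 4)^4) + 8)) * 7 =12337920/ 3399871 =3.63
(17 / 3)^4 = 83521 / 81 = 1031.12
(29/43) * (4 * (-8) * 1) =-928/43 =-21.58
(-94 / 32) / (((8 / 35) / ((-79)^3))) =6336321.52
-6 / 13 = -0.46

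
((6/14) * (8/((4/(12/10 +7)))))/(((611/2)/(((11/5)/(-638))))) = -246/3100825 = -0.00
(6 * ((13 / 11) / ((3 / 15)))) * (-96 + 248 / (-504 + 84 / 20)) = -3421.23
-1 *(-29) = 29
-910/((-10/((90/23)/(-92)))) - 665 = -707665/1058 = -668.87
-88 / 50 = -44 / 25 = -1.76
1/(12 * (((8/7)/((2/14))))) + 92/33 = 985/352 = 2.80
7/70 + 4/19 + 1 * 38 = 7279/190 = 38.31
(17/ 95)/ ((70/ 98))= 119/ 475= 0.25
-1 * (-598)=598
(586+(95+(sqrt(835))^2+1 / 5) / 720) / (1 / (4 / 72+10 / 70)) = 2114251 / 18144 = 116.53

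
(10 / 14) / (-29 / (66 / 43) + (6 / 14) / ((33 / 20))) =-330 / 8609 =-0.04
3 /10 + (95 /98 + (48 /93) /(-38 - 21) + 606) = 272116529 /448105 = 607.26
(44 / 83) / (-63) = -44 / 5229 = -0.01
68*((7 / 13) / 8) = 119 / 26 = 4.58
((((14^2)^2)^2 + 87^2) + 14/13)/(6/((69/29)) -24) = -441263191197/6422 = -68711178.95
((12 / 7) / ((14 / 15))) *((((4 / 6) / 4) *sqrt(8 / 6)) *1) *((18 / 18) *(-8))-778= -778-80 *sqrt(3) / 49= -780.83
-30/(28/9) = -135/14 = -9.64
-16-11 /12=-16.92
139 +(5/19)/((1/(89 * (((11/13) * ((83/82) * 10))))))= 3439078/10127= 339.59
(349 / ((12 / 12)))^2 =121801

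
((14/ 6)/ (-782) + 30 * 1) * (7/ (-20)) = -492611/ 46920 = -10.50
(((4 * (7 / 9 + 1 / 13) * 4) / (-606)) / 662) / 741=-400 / 8695102221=-0.00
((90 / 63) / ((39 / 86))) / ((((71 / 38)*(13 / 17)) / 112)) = 8888960 / 35997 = 246.94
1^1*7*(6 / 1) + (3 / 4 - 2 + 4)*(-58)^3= -536516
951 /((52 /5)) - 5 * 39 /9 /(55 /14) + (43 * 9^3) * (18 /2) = 282208.93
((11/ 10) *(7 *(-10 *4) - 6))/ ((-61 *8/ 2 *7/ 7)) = 1573/ 1220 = 1.29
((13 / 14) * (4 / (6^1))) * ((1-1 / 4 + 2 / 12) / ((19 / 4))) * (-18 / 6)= -143 / 399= -0.36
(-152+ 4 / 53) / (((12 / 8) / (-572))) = 57933.89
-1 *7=-7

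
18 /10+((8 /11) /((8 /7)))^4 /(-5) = 129368 /73205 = 1.77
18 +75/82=1551/82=18.91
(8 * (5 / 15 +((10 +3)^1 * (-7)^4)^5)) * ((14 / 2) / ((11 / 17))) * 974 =82412809891139808527362106240 / 33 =2497357875489085106889761000.00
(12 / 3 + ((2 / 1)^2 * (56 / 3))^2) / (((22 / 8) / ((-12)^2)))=3213568 / 11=292142.55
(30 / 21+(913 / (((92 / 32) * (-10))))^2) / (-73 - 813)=-46745989 / 41010725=-1.14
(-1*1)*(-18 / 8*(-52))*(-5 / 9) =65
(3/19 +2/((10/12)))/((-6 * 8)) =-0.05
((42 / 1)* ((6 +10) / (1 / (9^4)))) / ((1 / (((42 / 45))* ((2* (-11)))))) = -452656512 / 5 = -90531302.40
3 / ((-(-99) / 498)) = 166 / 11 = 15.09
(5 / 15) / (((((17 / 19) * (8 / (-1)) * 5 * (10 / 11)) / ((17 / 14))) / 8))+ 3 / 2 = 2941 / 2100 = 1.40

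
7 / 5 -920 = -4593 / 5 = -918.60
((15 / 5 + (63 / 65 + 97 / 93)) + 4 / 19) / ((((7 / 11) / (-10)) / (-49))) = 92378594 / 22971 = 4021.53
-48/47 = -1.02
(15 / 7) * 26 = 390 / 7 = 55.71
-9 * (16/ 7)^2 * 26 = -59904/ 49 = -1222.53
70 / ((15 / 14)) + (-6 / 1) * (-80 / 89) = 18884 / 267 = 70.73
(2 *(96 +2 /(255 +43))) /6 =14305 /447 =32.00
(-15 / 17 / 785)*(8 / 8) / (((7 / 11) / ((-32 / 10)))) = 528 / 93415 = 0.01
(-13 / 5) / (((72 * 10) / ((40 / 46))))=-13 / 4140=-0.00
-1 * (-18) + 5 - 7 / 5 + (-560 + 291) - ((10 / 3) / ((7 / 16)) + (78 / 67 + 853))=-7803104 / 7035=-1109.18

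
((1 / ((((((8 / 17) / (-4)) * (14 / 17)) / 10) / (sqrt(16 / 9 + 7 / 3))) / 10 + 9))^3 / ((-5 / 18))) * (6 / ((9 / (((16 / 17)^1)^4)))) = -212005826788238904320000000 / 82069130352148267864223272859 - 49963029971978547200000 * sqrt(37) / 738622173169334410778009455731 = -0.00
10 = 10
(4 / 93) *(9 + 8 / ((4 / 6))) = 28 / 31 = 0.90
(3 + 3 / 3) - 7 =-3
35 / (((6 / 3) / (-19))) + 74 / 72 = -11933 / 36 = -331.47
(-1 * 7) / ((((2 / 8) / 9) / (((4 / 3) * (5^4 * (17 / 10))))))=-357000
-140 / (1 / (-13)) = 1820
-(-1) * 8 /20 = 2 /5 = 0.40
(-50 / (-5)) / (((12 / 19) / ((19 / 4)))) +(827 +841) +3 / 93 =1296971 / 744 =1743.24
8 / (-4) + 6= 4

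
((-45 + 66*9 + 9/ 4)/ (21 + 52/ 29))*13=831285/ 2644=314.40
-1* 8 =-8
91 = 91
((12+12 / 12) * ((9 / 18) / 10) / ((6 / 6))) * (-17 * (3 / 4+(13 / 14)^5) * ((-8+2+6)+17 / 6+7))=-156.51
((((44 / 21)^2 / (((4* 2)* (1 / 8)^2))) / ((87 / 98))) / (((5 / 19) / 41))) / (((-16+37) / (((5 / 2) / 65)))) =11.29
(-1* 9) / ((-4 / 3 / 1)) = 27 / 4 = 6.75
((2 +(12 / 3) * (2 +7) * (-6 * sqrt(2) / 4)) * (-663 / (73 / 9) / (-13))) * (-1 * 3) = -2754 / 73 +74358 * sqrt(2) / 73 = 1402.80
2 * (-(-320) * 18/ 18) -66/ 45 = 9578/ 15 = 638.53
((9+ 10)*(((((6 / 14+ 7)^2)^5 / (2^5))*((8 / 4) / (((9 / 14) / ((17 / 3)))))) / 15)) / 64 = 91193943792080896 / 16343210835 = 5579928.25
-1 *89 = -89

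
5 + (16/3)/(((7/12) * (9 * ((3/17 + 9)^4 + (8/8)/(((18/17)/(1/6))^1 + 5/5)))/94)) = 5.01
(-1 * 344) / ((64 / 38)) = -204.25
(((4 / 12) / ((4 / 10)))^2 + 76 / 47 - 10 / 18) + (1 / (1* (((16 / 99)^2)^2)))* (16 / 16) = 40681888087 / 27721728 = 1467.51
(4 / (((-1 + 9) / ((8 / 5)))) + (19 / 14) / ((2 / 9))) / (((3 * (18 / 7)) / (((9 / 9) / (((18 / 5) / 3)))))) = 967 / 1296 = 0.75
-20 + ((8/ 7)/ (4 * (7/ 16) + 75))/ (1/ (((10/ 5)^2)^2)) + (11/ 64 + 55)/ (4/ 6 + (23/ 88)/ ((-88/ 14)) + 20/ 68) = 4486993491/ 111451438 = 40.26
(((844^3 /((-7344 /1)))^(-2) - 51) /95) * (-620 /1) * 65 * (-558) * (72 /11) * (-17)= 24775108575657339277719900 /18443401383247049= 1343304744.11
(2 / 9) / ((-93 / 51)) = -34 / 279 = -0.12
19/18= 1.06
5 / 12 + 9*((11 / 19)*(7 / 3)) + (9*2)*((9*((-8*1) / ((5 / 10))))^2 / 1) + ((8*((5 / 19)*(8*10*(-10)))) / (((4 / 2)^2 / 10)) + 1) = 84143639 / 228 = 369051.05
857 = 857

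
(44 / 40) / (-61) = -11 / 610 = -0.02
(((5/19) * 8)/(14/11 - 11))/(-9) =440/18297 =0.02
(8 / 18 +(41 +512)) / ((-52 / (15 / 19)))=-24905 / 2964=-8.40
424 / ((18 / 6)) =141.33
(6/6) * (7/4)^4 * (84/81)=16807/1728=9.73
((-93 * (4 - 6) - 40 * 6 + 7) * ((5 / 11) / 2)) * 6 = -705 / 11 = -64.09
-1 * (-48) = 48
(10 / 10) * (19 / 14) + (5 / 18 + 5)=418 / 63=6.63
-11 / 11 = -1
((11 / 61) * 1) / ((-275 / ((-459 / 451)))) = 459 / 687775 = 0.00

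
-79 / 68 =-1.16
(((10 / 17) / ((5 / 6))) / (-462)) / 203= -2 / 265727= -0.00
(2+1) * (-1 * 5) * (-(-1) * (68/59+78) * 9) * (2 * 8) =-10087200/59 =-170969.49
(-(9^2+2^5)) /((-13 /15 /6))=10170 /13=782.31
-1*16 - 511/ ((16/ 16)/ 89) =-45495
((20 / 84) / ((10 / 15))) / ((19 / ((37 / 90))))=37 / 4788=0.01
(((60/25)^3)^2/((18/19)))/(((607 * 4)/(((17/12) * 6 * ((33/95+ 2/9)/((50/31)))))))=295659648/1185546875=0.25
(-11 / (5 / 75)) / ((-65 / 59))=1947 / 13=149.77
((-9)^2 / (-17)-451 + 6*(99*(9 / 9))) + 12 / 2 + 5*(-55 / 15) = 6421 / 51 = 125.90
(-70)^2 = 4900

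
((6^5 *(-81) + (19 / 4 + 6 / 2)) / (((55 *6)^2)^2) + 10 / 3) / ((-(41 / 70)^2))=-7747893749743 / 797413280400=-9.72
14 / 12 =7 / 6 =1.17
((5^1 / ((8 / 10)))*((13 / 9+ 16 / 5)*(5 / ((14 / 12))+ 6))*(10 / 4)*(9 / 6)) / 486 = 5225 / 2268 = 2.30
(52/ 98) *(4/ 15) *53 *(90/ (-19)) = -33072/ 931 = -35.52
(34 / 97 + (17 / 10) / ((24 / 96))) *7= 24276 / 485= 50.05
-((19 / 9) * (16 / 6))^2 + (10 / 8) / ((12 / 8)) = -44993 / 1458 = -30.86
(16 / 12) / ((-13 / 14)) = -1.44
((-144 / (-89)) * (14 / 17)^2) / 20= 7056 / 128605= 0.05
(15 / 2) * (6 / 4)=11.25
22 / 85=0.26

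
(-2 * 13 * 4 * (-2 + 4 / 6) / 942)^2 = 43264 / 1996569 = 0.02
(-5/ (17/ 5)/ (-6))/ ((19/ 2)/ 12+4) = 20/ 391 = 0.05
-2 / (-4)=1 / 2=0.50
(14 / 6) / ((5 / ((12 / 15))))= 28 / 75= 0.37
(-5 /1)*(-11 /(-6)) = -9.17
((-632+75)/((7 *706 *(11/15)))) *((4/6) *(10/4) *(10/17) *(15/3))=-348125/462077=-0.75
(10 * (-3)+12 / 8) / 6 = -19 / 4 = -4.75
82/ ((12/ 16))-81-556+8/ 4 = -1577/ 3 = -525.67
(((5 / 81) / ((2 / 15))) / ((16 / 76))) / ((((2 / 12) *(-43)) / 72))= -950 / 43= -22.09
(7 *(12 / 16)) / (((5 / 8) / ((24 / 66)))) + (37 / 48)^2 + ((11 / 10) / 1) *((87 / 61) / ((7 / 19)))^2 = 20.13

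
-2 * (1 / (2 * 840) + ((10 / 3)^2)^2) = -5600027 / 22680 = -246.91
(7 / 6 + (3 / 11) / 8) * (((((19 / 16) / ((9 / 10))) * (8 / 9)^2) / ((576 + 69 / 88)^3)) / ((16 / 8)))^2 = 0.00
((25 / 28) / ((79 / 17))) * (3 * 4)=1275 / 553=2.31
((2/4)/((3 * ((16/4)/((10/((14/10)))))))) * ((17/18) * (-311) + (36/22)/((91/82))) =-131642975/1513512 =-86.98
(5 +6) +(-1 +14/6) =12.33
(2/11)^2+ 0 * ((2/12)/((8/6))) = 4/121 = 0.03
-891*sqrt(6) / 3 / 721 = -297*sqrt(6) / 721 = -1.01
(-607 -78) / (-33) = 20.76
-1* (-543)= 543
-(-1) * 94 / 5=94 / 5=18.80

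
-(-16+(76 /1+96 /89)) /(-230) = 2718 /10235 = 0.27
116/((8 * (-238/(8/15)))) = -58/1785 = -0.03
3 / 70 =0.04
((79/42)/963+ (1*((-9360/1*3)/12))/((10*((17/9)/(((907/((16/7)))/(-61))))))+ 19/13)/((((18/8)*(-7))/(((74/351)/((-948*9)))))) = 0.00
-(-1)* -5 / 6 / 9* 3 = -5 / 18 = -0.28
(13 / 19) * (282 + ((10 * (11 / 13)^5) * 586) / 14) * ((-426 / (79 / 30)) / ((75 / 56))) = -432210384768 / 11281595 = -38311.11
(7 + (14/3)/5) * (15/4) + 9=155/4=38.75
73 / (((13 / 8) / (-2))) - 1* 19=-1415 / 13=-108.85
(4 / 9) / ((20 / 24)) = 8 / 15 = 0.53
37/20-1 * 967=-19303/20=-965.15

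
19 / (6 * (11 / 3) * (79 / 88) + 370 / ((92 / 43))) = 0.10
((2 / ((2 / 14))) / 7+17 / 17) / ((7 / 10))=30 / 7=4.29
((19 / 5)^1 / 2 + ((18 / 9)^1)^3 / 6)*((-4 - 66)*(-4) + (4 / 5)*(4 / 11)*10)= 150932 / 165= 914.74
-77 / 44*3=-21 / 4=-5.25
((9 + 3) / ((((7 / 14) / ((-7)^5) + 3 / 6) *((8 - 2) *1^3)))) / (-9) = -0.44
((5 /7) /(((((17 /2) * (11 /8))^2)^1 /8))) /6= 5120 /734349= 0.01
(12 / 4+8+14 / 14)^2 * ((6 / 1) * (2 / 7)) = 1728 / 7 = 246.86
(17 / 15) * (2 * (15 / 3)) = 34 / 3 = 11.33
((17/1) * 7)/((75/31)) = 3689/75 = 49.19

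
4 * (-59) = -236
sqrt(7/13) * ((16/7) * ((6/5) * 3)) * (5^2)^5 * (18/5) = 2025000000 * sqrt(91)/91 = 212277679.44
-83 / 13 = -6.38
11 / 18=0.61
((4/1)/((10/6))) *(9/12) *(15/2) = 27/2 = 13.50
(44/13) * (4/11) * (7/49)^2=16/637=0.03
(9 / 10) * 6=27 / 5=5.40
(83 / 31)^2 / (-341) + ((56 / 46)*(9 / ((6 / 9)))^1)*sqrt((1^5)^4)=123712531 / 7537123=16.41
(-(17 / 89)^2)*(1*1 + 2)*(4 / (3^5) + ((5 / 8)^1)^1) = -360383 / 5132808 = -0.07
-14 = -14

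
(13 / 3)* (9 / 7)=39 / 7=5.57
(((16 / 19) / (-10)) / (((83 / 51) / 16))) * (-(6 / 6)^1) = 6528 / 7885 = 0.83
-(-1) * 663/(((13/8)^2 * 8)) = 408/13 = 31.38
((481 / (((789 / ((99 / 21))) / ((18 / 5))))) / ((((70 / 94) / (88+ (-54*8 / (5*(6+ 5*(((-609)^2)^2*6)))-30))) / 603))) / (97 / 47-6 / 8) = 3892665721725748022747472 / 10525061003193219875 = 369847.33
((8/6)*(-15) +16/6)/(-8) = 13/6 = 2.17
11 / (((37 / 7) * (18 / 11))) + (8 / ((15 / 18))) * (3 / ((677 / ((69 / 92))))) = 2939023 / 2254410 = 1.30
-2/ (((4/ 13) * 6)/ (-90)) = 195/ 2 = 97.50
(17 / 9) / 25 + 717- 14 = 158192 / 225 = 703.08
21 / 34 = 0.62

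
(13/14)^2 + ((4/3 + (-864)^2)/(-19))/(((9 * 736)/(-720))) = 57766981/13524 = 4271.44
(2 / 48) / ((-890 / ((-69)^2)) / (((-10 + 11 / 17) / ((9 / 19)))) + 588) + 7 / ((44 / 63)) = 828824101537 / 82693883536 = 10.02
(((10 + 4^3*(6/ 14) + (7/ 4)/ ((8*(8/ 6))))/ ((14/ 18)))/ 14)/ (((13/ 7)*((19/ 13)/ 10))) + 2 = 1754071/ 119168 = 14.72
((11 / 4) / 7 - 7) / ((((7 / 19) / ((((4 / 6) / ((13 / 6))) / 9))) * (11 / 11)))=-3515 / 5733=-0.61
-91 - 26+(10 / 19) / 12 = -13333 / 114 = -116.96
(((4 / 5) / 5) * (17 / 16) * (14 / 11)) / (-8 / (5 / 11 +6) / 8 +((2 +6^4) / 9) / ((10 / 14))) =76041 / 70907210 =0.00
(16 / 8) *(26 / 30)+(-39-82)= -1789 / 15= -119.27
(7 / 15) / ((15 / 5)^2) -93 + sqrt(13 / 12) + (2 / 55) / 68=-938585 / 10098 + sqrt(39) / 6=-91.91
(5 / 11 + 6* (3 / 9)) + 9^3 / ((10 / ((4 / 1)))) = 16173 / 55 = 294.05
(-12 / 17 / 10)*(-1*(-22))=-132 / 85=-1.55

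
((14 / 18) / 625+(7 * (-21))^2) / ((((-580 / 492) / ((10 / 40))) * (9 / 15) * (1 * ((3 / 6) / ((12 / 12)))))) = -2491787956 / 163125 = -15275.33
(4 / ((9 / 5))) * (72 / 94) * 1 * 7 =560 / 47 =11.91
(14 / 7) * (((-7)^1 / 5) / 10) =-7 / 25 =-0.28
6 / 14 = 0.43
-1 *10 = -10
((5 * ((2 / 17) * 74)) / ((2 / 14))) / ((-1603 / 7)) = -5180 / 3893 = -1.33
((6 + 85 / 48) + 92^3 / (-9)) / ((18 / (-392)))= 610436561 / 324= 1884063.46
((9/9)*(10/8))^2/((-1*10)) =-5/32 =-0.16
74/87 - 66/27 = -416/261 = -1.59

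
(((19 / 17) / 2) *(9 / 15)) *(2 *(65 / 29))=741 / 493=1.50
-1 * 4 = -4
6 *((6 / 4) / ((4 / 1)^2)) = 9 / 16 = 0.56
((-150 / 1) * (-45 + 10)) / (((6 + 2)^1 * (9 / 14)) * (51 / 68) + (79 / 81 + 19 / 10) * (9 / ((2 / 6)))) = 1102500 / 17113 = 64.42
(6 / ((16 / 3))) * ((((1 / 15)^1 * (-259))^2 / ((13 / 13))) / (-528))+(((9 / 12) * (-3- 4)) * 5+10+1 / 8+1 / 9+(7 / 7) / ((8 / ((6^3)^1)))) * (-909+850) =-205544843 / 316800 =-648.82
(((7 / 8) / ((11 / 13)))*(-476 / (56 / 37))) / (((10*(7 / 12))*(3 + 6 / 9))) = -73593 / 4840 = -15.21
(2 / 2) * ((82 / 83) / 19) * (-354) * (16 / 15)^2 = -2477056 / 118275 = -20.94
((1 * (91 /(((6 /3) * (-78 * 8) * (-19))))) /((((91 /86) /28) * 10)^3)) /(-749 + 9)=-556549 /5791841250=-0.00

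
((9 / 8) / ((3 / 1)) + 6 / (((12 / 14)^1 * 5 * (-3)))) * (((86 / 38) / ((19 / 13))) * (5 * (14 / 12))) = -43043 / 51984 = -0.83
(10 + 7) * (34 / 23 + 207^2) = 16754537 / 23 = 728458.13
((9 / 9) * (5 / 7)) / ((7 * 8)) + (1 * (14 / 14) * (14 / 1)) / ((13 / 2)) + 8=51809 / 5096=10.17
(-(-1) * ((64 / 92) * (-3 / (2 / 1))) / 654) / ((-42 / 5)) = 10 / 52647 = 0.00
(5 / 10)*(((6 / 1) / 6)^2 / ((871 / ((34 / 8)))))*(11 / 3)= 187 / 20904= 0.01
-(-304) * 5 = 1520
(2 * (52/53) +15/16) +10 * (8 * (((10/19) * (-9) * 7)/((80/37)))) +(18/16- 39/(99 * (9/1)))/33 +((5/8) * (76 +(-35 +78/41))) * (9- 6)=-7403337118723/6474462192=-1143.47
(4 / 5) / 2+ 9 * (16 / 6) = 122 / 5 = 24.40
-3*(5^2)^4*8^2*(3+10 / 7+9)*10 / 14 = -719387755.10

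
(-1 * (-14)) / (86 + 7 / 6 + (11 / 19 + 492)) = 1596 / 66091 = 0.02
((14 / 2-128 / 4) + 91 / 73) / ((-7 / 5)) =8670 / 511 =16.97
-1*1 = -1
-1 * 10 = -10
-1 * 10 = -10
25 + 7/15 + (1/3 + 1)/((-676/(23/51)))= 3292343/129285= 25.47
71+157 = 228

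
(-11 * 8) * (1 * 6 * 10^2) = -52800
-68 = -68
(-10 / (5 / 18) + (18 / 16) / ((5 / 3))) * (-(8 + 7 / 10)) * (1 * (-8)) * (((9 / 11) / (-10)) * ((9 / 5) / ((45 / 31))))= 34297749 / 137500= 249.44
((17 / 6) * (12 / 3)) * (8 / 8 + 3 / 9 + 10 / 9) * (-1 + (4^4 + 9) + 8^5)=915108.74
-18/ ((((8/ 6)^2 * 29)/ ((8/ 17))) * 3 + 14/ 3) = -27/ 500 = -0.05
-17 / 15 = -1.13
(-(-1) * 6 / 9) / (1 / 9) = 6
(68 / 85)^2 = 16 / 25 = 0.64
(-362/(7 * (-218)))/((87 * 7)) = 181/464667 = 0.00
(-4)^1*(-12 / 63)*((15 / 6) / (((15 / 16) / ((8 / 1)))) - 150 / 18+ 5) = 96 / 7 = 13.71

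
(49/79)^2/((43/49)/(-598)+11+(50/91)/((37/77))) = 0.03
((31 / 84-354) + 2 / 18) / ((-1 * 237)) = 89087 / 59724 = 1.49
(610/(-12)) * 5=-1525/6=-254.17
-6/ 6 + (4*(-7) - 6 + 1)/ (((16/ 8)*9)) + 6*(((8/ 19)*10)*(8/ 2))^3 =1179531397/ 41154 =28661.40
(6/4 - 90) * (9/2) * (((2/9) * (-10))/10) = 177/2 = 88.50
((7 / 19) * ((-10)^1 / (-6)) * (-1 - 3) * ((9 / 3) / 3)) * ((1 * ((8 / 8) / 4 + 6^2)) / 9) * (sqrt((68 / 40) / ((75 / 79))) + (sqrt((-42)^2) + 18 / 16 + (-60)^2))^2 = -64662945502253 / 492480 - 1972145 * sqrt(40290) / 4104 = -131397109.02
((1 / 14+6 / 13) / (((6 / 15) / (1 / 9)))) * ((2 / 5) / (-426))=-97 / 697788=-0.00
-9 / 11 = -0.82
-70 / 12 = -35 / 6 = -5.83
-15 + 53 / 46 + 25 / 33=-13.09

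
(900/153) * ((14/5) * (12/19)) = 10.40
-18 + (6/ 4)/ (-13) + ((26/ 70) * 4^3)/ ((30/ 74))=553109/ 13650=40.52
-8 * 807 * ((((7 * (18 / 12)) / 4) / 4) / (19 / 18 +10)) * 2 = -152523 / 199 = -766.45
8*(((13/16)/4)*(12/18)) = 13/12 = 1.08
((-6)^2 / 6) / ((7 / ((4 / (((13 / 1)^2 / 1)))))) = 24 / 1183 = 0.02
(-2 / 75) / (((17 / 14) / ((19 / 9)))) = -532 / 11475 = -0.05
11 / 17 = 0.65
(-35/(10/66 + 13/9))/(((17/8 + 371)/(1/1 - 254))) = 233772/15721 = 14.87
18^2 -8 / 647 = 209620 / 647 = 323.99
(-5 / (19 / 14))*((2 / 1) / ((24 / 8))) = -140 / 57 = -2.46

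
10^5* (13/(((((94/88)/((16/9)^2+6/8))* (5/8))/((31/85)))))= 179731552000/64719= 2777106.44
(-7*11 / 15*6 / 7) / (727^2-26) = -22 / 2642515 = -0.00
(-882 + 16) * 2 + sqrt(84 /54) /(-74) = -1732 - sqrt(14) /222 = -1732.02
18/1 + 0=18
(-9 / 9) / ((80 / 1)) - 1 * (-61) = 60.99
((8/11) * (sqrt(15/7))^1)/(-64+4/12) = -0.02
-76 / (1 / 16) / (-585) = 2.08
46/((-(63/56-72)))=368/567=0.65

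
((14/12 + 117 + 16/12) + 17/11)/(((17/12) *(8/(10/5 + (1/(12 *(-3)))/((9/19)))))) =98531/4752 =20.73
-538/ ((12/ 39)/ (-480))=839280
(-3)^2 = 9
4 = 4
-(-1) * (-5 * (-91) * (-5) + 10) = -2265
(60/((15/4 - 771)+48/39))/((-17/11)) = 34320/677161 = 0.05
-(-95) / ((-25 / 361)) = -6859 / 5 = -1371.80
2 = 2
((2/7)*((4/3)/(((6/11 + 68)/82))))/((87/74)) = 266992/688779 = 0.39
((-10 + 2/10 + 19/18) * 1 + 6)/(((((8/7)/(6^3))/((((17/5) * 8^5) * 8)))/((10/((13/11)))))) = -19559350272/5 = -3911870054.40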